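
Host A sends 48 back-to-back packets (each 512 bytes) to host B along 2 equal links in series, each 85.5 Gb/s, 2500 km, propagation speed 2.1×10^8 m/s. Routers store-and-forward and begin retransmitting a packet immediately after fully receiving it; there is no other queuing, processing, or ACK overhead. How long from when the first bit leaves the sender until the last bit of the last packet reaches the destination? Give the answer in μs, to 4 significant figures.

Per-hop transmission t_tx = L/R = 4096/85500000000 = 0.0479064 μs.
Per-hop propagation t_prop = 2500000/210000000 = 11904.8 μs.
Pipeline fill: first packet needs 2·t_tx to clear all hops; remaining 47 packets each add one t_tx.
Total = (2+48-1)·t_tx + 2·t_prop = 49·0.0479064 + 2·11904.8 = 23810 μs.

23810 μs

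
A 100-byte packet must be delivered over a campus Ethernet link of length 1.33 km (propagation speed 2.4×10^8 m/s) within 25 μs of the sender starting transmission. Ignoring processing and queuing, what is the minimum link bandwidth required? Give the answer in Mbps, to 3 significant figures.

L = 800 bits.
Propagation delay = 1330 / 240000000 = 5.54167 μs.
Transmission budget = 25 − 5.54167 = 19.4583 μs.
R ≥ L / t_tx = 800 bits / 1.94583e-05 s = 41.1 Mbps.

41.1 Mbps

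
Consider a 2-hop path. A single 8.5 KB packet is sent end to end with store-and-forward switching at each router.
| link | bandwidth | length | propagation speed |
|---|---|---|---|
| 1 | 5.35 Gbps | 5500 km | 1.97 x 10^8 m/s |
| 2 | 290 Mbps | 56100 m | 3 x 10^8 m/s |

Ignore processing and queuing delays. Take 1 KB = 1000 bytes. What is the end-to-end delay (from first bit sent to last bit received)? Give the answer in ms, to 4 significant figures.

28.35 ms

L = 68000 bits.
Transmission delays (L/R per hop): 0.0127103, 0.234483 ms; sum = 0.247193 ms.
Propagation delays (d/s per hop): 27.9188, 0.187 ms; sum = 28.1058 ms.
End-to-end = 28.35 ms.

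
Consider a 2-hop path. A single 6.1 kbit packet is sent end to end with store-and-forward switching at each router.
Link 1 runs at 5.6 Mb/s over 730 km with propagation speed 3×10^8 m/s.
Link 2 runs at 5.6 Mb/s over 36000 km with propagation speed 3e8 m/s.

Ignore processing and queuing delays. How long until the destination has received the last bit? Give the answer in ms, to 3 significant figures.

L = 6100 bits.
Transmission delay per hop = L/R = 6100/5600000 = 1.08929 ms; 2 hops → 2.17857 ms.
Propagation delays (d/s per hop): 2.43333, 120 ms; sum = 122.433 ms.
End-to-end = 125 ms.

125 ms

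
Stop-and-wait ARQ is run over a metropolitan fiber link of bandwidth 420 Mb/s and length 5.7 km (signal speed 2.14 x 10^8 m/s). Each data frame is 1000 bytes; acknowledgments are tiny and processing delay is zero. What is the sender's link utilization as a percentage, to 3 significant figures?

t_tx = L/R = 8000/420000000 = 1.90476e-05 s.
t_prop = 5700/214000000 = 2.66355e-05 s; RTT = 5.3271e-05 s.
Cycle = t_tx + RTT = 7.23186e-05 s.
Utilization = t_tx / cycle = 1.90476e-05/7.23186e-05 = 26.3 %.

26.3 %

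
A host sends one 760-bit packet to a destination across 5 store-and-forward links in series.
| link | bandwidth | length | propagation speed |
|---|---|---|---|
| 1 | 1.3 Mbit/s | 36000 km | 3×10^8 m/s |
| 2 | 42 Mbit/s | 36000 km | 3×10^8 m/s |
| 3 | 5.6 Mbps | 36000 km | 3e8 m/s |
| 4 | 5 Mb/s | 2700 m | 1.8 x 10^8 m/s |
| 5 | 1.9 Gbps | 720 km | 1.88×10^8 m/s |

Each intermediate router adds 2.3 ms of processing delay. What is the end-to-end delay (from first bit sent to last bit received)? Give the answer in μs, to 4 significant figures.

373900 μs

Transmission delays (L/R per hop): 584.615, 18.0952, 135.714, 152, 0.4 μs; sum = 890.825 μs.
Propagation delays (d/s per hop): 120000, 120000, 120000, 15, 3829.79 μs; sum = 363845 μs.
Processing at 4 router(s): 4 × 2.3 ms = 9200 μs.
End-to-end = 373900 μs.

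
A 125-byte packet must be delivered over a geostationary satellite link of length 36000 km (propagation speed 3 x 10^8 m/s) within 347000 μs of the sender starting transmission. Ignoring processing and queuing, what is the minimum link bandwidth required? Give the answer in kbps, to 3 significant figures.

4.41 kbps

L = 1000 bits.
Propagation delay = 36000000 / 300000000 = 120000 μs.
Transmission budget = 347000 − 120000 = 227000 μs.
R ≥ L / t_tx = 1000 bits / 0.227 s = 4.41 kbps.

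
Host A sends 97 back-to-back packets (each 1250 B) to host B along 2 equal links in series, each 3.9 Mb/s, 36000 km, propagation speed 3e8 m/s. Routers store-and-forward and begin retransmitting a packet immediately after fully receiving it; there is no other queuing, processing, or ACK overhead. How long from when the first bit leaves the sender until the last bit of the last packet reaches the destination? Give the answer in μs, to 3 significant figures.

491000 μs

Per-hop transmission t_tx = L/R = 10000/3900000 = 2564.1 μs.
Per-hop propagation t_prop = 36000000/300000000 = 120000 μs.
Pipeline fill: first packet needs 2·t_tx to clear all hops; remaining 96 packets each add one t_tx.
Total = (2+97-1)·t_tx + 2·t_prop = 98·2564.1 + 2·120000 = 491000 μs.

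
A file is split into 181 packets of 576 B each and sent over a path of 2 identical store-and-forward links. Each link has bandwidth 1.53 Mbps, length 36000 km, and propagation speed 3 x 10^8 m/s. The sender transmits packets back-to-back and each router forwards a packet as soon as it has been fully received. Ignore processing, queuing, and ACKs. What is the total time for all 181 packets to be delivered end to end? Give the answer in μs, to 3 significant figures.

Per-hop transmission t_tx = L/R = 4608/1530000 = 3011.76 μs.
Per-hop propagation t_prop = 36000000/300000000 = 120000 μs.
Pipeline fill: first packet needs 2·t_tx to clear all hops; remaining 180 packets each add one t_tx.
Total = (2+181-1)·t_tx + 2·t_prop = 182·3011.76 + 2·120000 = 788000 μs.

788000 μs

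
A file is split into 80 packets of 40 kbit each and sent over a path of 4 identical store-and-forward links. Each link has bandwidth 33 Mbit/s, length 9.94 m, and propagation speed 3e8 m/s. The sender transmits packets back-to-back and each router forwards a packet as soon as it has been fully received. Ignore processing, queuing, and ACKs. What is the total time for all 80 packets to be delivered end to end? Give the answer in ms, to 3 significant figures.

101 ms

Per-hop transmission t_tx = L/R = 40000/33000000 = 1.21212 ms.
Per-hop propagation t_prop = 9.94/300000000 = 3.31333e-05 ms.
Pipeline fill: first packet needs 4·t_tx to clear all hops; remaining 79 packets each add one t_tx.
Total = (4+80-1)·t_tx + 4·t_prop = 83·1.21212 + 4·3.31333e-05 = 101 ms.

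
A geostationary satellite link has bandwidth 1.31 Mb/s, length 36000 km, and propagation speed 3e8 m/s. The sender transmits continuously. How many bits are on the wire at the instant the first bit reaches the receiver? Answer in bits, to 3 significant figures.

157000 bits

Propagation delay = 36000000 / 300000000 = 0.12 s.
BDP = R × t_prop = 1310000 × 0.12 = 157200 bits.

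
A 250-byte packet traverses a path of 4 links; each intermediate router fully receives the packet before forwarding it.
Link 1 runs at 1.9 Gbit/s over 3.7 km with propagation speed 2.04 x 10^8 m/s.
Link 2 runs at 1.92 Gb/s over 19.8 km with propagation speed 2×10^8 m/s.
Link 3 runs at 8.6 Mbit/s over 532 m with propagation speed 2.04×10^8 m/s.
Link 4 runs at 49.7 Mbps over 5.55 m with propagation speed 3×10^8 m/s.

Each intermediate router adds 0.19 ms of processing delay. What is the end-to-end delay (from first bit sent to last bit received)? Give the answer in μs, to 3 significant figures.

L = 250 × 8 = 2000 bits.
Transmission delays (L/R per hop): 1.05263, 1.04167, 232.558, 40.2414 μs; sum = 274.894 μs.
Propagation delays (d/s per hop): 18.1373, 99, 2.60784, 0.0185 μs; sum = 119.764 μs.
Processing at 3 router(s): 3 × 0.19 ms = 570 μs.
End-to-end = 965 μs.

965 μs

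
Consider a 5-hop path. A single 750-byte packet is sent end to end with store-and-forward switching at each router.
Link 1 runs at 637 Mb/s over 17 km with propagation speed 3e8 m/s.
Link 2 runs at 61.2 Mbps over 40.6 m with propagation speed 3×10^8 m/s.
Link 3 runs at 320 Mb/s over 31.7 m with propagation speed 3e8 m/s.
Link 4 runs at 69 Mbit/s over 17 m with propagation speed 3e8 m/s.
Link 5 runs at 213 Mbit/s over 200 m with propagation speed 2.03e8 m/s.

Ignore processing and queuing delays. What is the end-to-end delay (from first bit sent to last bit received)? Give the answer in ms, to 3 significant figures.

0.299 ms

L = 750 × 8 = 6000 bits.
Transmission delays (L/R per hop): 0.00941915, 0.0980392, 0.01875, 0.0869565, 0.028169 ms; sum = 0.241334 ms.
Propagation delays (d/s per hop): 0.0566667, 0.000135333, 0.000105667, 5.66667e-05, 0.000985222 ms; sum = 0.0579496 ms.
End-to-end = 0.299 ms.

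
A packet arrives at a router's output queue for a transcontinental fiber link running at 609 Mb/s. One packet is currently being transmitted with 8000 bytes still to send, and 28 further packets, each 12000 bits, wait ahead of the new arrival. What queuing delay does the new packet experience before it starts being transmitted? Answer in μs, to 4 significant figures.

Each queued packet: L/R = 12000/609000000 = 19.7044 μs.
28 queued → 551.724 μs.
Plus remaining 64000 bits of current packet: 105.09 μs.
Queuing delay = 656.8 μs.

656.8 μs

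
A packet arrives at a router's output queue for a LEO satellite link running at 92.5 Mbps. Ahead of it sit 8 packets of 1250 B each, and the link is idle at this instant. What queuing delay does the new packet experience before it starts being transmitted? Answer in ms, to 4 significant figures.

0.8649 ms

Each queued packet: L/R = 10000/92500000 = 0.108108 ms.
8 queued → 0.864865 ms.
Queuing delay = 0.8649 ms.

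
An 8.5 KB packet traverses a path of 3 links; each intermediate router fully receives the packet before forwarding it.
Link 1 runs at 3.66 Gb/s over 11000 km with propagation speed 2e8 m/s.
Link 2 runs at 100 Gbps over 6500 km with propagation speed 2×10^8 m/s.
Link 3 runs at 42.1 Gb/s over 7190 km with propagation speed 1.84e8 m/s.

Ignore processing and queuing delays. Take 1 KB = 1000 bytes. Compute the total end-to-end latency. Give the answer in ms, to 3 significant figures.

127 ms

L = 68000 bits.
Transmission delays (L/R per hop): 0.0185792, 0.00068, 0.0016152 ms; sum = 0.0208744 ms.
Propagation delays (d/s per hop): 55, 32.5, 39.0761 ms; sum = 126.576 ms.
End-to-end = 127 ms.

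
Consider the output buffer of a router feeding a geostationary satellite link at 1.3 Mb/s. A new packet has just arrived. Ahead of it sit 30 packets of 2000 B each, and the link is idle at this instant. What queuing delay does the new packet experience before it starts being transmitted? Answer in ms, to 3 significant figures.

Each queued packet: L/R = 16000/1300000 = 12.3077 ms.
30 queued → 369.231 ms.
Queuing delay = 369 ms.

369 ms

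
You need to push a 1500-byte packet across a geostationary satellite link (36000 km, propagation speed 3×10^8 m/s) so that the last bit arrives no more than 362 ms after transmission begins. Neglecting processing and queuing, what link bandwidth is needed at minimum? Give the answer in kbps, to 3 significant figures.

L = 12000 bits.
Propagation delay = 36000000 / 300000000 = 120 ms.
Transmission budget = 362 − 120 = 242 ms.
R ≥ L / t_tx = 12000 bits / 0.242 s = 49.6 kbps.

49.6 kbps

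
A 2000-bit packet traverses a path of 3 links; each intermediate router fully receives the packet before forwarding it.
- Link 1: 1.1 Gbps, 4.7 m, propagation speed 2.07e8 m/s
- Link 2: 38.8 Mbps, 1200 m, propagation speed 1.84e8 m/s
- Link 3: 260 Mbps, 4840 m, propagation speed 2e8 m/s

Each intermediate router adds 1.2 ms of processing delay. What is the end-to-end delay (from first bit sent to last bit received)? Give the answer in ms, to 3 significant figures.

2.49 ms

Transmission delays (L/R per hop): 0.00181818, 0.0515464, 0.00769231 ms; sum = 0.0610569 ms.
Propagation delays (d/s per hop): 2.27053e-05, 0.00652174, 0.0242 ms; sum = 0.0307444 ms.
Processing at 2 router(s): 2 × 1.2 ms = 2.4 ms.
End-to-end = 2.49 ms.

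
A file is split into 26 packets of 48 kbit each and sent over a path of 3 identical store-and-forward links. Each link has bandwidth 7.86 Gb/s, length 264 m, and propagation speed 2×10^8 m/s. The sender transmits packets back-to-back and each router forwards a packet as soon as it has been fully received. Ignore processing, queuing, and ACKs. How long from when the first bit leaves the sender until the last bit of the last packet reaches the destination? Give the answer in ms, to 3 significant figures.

Per-hop transmission t_tx = L/R = 48000/7860000000 = 0.00610687 ms.
Per-hop propagation t_prop = 264/200000000 = 0.00132 ms.
Pipeline fill: first packet needs 3·t_tx to clear all hops; remaining 25 packets each add one t_tx.
Total = (3+26-1)·t_tx + 3·t_prop = 28·0.00610687 + 3·0.00132 = 0.175 ms.

0.175 ms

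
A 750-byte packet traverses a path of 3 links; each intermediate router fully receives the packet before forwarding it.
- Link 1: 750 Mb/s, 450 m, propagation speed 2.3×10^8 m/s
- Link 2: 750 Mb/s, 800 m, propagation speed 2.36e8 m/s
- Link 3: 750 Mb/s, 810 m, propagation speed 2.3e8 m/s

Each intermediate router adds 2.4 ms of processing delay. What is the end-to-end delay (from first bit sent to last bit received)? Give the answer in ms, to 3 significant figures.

L = 750 × 8 = 6000 bits.
Transmission delay per hop = L/R = 6000/750000000 = 0.008 ms; 3 hops → 0.024 ms.
Propagation delays (d/s per hop): 0.00195652, 0.00338983, 0.00352174 ms; sum = 0.00886809 ms.
Processing at 2 router(s): 2 × 2.4 ms = 4.8 ms.
End-to-end = 4.83 ms.

4.83 ms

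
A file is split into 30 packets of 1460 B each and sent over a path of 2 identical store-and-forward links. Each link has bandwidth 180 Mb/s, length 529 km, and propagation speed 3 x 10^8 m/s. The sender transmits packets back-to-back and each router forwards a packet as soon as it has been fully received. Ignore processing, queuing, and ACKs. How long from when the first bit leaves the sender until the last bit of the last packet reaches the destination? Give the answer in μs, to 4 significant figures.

5538 μs

Per-hop transmission t_tx = L/R = 11680/180000000 = 64.8889 μs.
Per-hop propagation t_prop = 529000/300000000 = 1763.33 μs.
Pipeline fill: first packet needs 2·t_tx to clear all hops; remaining 29 packets each add one t_tx.
Total = (2+30-1)·t_tx + 2·t_prop = 31·64.8889 + 2·1763.33 = 5538 μs.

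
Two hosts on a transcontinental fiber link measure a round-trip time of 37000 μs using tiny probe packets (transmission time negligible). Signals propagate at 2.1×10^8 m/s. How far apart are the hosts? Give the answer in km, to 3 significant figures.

One-way propagation = RTT/2 = 18500 μs.
d = s × t = 210000000 × 0.0185 = 3890 km.

3890 km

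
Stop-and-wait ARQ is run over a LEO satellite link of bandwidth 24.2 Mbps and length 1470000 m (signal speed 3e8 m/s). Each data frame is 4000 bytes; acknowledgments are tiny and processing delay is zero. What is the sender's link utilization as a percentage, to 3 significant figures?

11.9 %

t_tx = L/R = 32000/24200000 = 0.00132231 s.
t_prop = 1470000/300000000 = 0.0049 s; RTT = 0.0098 s.
Cycle = t_tx + RTT = 0.0111223 s.
Utilization = t_tx / cycle = 0.00132231/0.0111223 = 11.9 %.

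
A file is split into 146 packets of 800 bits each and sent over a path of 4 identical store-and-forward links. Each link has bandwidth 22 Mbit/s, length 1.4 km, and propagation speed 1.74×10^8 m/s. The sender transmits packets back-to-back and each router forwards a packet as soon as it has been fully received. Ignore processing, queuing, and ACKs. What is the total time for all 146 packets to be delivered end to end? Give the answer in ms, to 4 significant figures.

5.450 ms

Per-hop transmission t_tx = L/R = 800/22000000 = 0.0363636 ms.
Per-hop propagation t_prop = 1400/174000000 = 0.00804598 ms.
Pipeline fill: first packet needs 4·t_tx to clear all hops; remaining 145 packets each add one t_tx.
Total = (4+146-1)·t_tx + 4·t_prop = 149·0.0363636 + 4·0.00804598 = 5.450 ms.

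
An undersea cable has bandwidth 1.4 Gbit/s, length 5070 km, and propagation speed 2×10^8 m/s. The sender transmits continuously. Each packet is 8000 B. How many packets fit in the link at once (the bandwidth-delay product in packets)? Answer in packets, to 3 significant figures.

555 packets

Propagation delay = 5070000 / 200000000 = 0.02535 s.
BDP = R × t_prop = 1400000000 × 0.02535 = 35490000 bits.
In packets of 64000 bits: 555 packets.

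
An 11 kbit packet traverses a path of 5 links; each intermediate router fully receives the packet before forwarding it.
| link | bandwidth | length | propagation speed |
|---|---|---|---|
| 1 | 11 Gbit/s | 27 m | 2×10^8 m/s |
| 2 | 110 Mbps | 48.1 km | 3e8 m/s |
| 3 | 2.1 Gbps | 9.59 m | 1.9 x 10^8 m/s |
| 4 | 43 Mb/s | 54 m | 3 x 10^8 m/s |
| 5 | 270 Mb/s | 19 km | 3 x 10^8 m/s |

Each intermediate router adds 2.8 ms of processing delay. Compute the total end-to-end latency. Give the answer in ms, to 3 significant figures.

11.8 ms

L = 11000 bits.
Transmission delays (L/R per hop): 0.001, 0.1, 0.0052381, 0.255814, 0.0407407 ms; sum = 0.402793 ms.
Propagation delays (d/s per hop): 0.000135, 0.160333, 5.04737e-05, 0.00018, 0.0633333 ms; sum = 0.224032 ms.
Processing at 4 router(s): 4 × 2.8 ms = 11.2 ms.
End-to-end = 11.8 ms.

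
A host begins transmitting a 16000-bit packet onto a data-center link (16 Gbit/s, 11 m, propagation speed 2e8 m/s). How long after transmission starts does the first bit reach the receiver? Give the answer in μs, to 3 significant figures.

First bit experiences only propagation delay: d/s = 11/200000000 = 0.0550 μs.

0.0550 μs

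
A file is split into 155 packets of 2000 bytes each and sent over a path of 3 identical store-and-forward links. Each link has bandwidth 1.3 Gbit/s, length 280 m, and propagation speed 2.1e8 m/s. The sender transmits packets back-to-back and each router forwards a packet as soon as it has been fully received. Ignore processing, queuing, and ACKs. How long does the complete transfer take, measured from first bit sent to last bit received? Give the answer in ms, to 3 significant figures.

1.94 ms

Per-hop transmission t_tx = L/R = 16000/1300000000 = 0.0123077 ms.
Per-hop propagation t_prop = 280/210000000 = 0.00133333 ms.
Pipeline fill: first packet needs 3·t_tx to clear all hops; remaining 154 packets each add one t_tx.
Total = (3+155-1)·t_tx + 3·t_prop = 157·0.0123077 + 3·0.00133333 = 1.94 ms.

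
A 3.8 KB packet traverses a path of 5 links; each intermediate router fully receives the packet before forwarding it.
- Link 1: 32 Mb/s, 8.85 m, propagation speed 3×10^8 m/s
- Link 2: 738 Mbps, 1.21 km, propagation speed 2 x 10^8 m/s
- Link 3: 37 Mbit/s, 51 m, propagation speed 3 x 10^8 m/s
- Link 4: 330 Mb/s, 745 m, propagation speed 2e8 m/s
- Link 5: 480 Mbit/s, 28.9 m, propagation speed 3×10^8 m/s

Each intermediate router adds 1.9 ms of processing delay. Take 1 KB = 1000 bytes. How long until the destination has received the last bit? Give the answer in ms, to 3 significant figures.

9.58 ms

L = 30400 bits.
Transmission delays (L/R per hop): 0.95, 0.0411924, 0.821622, 0.0921212, 0.0633333 ms; sum = 1.96827 ms.
Propagation delays (d/s per hop): 2.95e-05, 0.00605, 0.00017, 0.003725, 9.63333e-05 ms; sum = 0.0100708 ms.
Processing at 4 router(s): 4 × 1.9 ms = 7.6 ms.
End-to-end = 9.58 ms.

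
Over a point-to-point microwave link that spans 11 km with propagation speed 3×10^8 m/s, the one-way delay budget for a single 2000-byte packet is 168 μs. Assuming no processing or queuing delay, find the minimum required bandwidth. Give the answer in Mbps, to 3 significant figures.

L = 16000 bits.
Propagation delay = 11000 / 300000000 = 36.6667 μs.
Transmission budget = 168 − 36.6667 = 131.333 μs.
R ≥ L / t_tx = 16000 bits / 0.000131333 s = 122 Mbps.

122 Mbps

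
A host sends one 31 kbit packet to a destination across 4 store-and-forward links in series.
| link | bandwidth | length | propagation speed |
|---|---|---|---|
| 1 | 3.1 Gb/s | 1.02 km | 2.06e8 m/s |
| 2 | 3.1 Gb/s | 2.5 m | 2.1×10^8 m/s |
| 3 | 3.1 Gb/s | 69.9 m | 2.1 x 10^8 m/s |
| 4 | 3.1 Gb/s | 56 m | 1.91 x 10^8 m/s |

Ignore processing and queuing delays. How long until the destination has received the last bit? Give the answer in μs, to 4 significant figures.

45.59 μs

L = 31000 bits.
Transmission delay per hop = L/R = 31000/3100000000 = 10 μs; 4 hops → 40 μs.
Propagation delays (d/s per hop): 4.95146, 0.0119048, 0.332857, 0.293194 μs; sum = 5.58941 μs.
End-to-end = 45.59 μs.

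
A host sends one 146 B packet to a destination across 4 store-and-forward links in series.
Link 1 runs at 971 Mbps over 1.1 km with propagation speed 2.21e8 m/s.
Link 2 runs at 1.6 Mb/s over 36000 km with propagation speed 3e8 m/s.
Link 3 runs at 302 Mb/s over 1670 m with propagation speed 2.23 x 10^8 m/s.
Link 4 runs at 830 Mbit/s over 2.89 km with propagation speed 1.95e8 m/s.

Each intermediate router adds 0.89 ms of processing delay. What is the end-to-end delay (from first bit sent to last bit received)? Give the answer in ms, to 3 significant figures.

L = 146 × 8 = 1168 bits.
Transmission delays (L/R per hop): 0.00120288, 0.73, 0.00386755, 0.00140723 ms; sum = 0.736478 ms.
Propagation delays (d/s per hop): 0.00497738, 120, 0.00748879, 0.0148205 ms; sum = 120.027 ms.
Processing at 3 router(s): 3 × 0.89 ms = 2.67 ms.
End-to-end = 123 ms.

123 ms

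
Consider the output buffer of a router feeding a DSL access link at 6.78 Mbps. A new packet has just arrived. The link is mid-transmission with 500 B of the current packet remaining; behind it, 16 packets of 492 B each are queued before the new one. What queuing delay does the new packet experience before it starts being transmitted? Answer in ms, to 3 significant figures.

Each queued packet: L/R = 3936/6780000 = 0.580531 ms.
16 queued → 9.2885 ms.
Plus remaining 4000 bits of current packet: 0.589971 ms.
Queuing delay = 9.88 ms.

9.88 ms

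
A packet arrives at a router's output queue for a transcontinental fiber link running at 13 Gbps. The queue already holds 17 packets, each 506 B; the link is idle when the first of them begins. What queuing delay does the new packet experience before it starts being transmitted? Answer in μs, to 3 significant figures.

5.29 μs

Each queued packet: L/R = 4048/13000000000 = 0.311385 μs.
17 queued → 5.29354 μs.
Queuing delay = 5.29 μs.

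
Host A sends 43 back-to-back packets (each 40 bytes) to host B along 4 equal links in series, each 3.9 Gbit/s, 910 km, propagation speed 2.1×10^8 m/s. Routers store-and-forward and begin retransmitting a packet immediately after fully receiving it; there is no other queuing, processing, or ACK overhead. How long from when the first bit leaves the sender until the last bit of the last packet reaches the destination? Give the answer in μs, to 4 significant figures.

Per-hop transmission t_tx = L/R = 320/3900000000 = 0.0820513 μs.
Per-hop propagation t_prop = 910000/210000000 = 4333.33 μs.
Pipeline fill: first packet needs 4·t_tx to clear all hops; remaining 42 packets each add one t_tx.
Total = (4+43-1)·t_tx + 4·t_prop = 46·0.0820513 + 4·4333.33 = 17340 μs.

17340 μs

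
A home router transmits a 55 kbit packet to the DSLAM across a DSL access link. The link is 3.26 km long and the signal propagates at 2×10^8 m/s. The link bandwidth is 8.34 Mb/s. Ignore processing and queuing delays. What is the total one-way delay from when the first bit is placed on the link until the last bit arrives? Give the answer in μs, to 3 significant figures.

L = 55000 bits.
Transmission delay = L/R = 55000 / 8340000 = 6594.72 μs.
Propagation delay = d/s = 3260 m / 200000000 m/s = 16.3 μs.
Total = 6610 μs.

6610 μs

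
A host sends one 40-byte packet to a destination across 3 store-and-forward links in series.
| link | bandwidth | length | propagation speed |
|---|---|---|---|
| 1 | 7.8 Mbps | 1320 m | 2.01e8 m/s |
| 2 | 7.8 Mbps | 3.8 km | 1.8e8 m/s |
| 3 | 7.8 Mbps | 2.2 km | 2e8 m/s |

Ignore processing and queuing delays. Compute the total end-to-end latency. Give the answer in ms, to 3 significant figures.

0.162 ms

L = 40 × 8 = 320 bits.
Transmission delay per hop = L/R = 320/7800000 = 0.0410256 ms; 3 hops → 0.123077 ms.
Propagation delays (d/s per hop): 0.00656716, 0.0211111, 0.011 ms; sum = 0.0386783 ms.
End-to-end = 0.162 ms.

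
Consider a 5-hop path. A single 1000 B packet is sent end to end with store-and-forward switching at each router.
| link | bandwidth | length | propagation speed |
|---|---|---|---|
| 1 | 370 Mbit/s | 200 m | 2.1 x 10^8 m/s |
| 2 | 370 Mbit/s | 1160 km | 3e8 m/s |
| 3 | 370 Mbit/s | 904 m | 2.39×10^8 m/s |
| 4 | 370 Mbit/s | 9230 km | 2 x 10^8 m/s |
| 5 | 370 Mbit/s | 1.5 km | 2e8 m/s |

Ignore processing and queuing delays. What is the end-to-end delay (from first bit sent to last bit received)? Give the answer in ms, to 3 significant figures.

50.1 ms

L = 1000 × 8 = 8000 bits.
Transmission delay per hop = L/R = 8000/370000000 = 0.0216216 ms; 5 hops → 0.108108 ms.
Propagation delays (d/s per hop): 0.000952381, 3.86667, 0.00378243, 46.15, 0.0075 ms; sum = 50.0289 ms.
End-to-end = 50.1 ms.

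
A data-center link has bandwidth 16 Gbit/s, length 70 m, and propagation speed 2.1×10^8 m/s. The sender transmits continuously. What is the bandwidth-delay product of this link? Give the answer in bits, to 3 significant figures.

Propagation delay = 70 / 210000000 = 3.33333e-07 s.
BDP = R × t_prop = 16000000000 × 3.33333e-07 = 5333.33 bits.

5330 bits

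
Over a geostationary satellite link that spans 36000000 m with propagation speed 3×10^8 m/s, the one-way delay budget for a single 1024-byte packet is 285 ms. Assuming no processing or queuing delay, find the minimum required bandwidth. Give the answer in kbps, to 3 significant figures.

L = 8192 bits.
Propagation delay = 36000000 / 300000000 = 120 ms.
Transmission budget = 285 − 120 = 165 ms.
R ≥ L / t_tx = 8192 bits / 0.165 s = 49.6 kbps.

49.6 kbps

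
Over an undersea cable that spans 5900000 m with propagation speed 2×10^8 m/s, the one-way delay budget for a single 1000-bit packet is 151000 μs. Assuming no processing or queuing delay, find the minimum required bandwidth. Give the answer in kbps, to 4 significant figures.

Propagation delay = 5900000 / 200000000 = 29500 μs.
Transmission budget = 151000 − 29500 = 121500 μs.
R ≥ L / t_tx = 1000 bits / 0.1215 s = 8.230 kbps.

8.230 kbps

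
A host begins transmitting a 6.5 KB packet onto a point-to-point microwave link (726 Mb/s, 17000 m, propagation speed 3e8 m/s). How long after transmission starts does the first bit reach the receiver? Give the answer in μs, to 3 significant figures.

56.7 μs

First bit experiences only propagation delay: d/s = 17000/300000000 = 56.7 μs.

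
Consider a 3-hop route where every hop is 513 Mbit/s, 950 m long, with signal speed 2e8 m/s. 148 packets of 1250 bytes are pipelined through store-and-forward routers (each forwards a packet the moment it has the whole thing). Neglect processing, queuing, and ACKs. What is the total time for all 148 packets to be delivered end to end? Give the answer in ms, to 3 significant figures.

Per-hop transmission t_tx = L/R = 10000/513000000 = 0.0194932 ms.
Per-hop propagation t_prop = 950/200000000 = 0.00475 ms.
Pipeline fill: first packet needs 3·t_tx to clear all hops; remaining 147 packets each add one t_tx.
Total = (3+148-1)·t_tx + 3·t_prop = 150·0.0194932 + 3·0.00475 = 2.94 ms.

2.94 ms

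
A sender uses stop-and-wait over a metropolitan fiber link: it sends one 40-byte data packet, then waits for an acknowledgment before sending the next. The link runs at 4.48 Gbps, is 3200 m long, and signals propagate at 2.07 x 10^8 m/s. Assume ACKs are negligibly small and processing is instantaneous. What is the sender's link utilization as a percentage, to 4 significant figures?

0.2305 %

t_tx = L/R = 320/4480000000 = 7.14286e-08 s.
t_prop = 3200/2.07e+08 = 1.54589e-05 s; RTT = 3.09179e-05 s.
Cycle = t_tx + RTT = 3.09893e-05 s.
Utilization = t_tx / cycle = 7.14286e-08/3.09893e-05 = 0.2305 %.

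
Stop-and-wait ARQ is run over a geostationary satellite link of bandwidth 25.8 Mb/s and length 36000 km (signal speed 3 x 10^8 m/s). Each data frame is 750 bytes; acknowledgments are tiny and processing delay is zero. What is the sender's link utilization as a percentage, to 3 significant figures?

0.0968 %

t_tx = L/R = 6000/25800000 = 0.000232558 s.
t_prop = 36000000/300000000 = 0.12 s; RTT = 0.24 s.
Cycle = t_tx + RTT = 0.240233 s.
Utilization = t_tx / cycle = 0.000232558/0.240233 = 0.0968 %.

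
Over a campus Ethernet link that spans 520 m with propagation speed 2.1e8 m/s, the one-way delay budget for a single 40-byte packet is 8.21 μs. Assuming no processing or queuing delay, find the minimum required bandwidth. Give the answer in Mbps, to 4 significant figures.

55.81 Mbps

L = 320 bits.
Propagation delay = 520 / 210000000 = 2.47619 μs.
Transmission budget = 8.21 − 2.47619 = 5.73381 μs.
R ≥ L / t_tx = 320 bits / 5.73381e-06 s = 55.81 Mbps.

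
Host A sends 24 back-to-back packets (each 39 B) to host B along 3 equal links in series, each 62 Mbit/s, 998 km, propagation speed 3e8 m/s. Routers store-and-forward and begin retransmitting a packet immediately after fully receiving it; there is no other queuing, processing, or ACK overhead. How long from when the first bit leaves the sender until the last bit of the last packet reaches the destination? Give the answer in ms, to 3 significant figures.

10.1 ms

Per-hop transmission t_tx = L/R = 312/62000000 = 0.00503226 ms.
Per-hop propagation t_prop = 998000/300000000 = 3.32667 ms.
Pipeline fill: first packet needs 3·t_tx to clear all hops; remaining 23 packets each add one t_tx.
Total = (3+24-1)·t_tx + 3·t_prop = 26·0.00503226 + 3·3.32667 = 10.1 ms.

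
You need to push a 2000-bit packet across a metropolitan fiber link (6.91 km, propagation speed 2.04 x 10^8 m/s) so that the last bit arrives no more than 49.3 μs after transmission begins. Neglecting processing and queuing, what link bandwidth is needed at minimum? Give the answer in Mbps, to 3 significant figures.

130 Mbps

Propagation delay = 6910 / 204000000 = 33.8725 μs.
Transmission budget = 49.3 − 33.8725 = 15.4275 μs.
R ≥ L / t_tx = 2000 bits / 1.54275e-05 s = 130 Mbps.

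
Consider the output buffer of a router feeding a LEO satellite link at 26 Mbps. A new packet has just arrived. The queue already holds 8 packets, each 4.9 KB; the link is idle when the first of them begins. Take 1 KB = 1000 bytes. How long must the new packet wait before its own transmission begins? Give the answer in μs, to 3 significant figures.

Each queued packet: L/R = 39200/26000000 = 1507.69 μs.
8 queued → 12061.5 μs.
Queuing delay = 12100 μs.

12100 μs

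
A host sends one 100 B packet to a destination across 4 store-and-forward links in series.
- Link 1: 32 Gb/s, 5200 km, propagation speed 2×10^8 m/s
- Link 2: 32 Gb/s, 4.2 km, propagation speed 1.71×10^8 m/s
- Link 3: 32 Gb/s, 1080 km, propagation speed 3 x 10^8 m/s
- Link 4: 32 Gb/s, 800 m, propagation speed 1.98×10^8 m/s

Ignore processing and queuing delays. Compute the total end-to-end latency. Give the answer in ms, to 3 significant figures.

29.6 ms

L = 100 × 8 = 800 bits.
Transmission delay per hop = L/R = 800/32000000000 = 2.5e-05 ms; 4 hops → 0.0001 ms.
Propagation delays (d/s per hop): 26, 0.0245614, 3.6, 0.0040404 ms; sum = 29.6286 ms.
End-to-end = 29.6 ms.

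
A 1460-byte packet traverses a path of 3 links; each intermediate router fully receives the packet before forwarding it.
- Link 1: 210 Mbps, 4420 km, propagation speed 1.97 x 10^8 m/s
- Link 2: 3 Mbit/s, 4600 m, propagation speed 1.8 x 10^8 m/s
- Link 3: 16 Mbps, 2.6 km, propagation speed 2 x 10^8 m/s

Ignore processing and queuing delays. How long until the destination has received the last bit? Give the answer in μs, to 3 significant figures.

L = 1460 × 8 = 11680 bits.
Transmission delays (L/R per hop): 55.619, 3893.33, 730 μs; sum = 4678.95 μs.
Propagation delays (d/s per hop): 22436.5, 25.5556, 13 μs; sum = 22475.1 μs.
End-to-end = 27200 μs.

27200 μs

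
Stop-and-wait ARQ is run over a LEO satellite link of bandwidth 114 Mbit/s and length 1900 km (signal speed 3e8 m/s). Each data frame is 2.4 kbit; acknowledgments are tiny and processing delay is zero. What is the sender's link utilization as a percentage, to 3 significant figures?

t_tx = L/R = 2400/114000000 = 2.10526e-05 s.
t_prop = 1900000/300000000 = 0.00633333 s; RTT = 0.0126667 s.
Cycle = t_tx + RTT = 0.0126877 s.
Utilization = t_tx / cycle = 2.10526e-05/0.0126877 = 0.166 %.

0.166 %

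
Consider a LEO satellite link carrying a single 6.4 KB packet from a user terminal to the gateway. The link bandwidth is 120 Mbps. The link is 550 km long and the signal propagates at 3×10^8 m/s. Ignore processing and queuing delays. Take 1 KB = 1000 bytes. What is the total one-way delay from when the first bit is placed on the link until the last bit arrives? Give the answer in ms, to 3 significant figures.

2.26 ms

L = 51200 bits.
Transmission delay = L/R = 51200 / 120000000 = 0.426667 ms.
Propagation delay = d/s = 550000 m / 300000000 m/s = 1.83333 ms.
Total = 2.26 ms.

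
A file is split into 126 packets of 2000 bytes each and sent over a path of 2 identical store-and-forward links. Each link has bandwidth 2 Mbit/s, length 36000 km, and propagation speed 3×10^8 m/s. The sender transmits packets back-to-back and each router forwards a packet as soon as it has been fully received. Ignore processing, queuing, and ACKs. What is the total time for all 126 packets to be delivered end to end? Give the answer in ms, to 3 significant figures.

1260 ms

Per-hop transmission t_tx = L/R = 16000/2000000 = 8 ms.
Per-hop propagation t_prop = 36000000/300000000 = 120 ms.
Pipeline fill: first packet needs 2·t_tx to clear all hops; remaining 125 packets each add one t_tx.
Total = (2+126-1)·t_tx + 2·t_prop = 127·8 + 2·120 = 1260 ms.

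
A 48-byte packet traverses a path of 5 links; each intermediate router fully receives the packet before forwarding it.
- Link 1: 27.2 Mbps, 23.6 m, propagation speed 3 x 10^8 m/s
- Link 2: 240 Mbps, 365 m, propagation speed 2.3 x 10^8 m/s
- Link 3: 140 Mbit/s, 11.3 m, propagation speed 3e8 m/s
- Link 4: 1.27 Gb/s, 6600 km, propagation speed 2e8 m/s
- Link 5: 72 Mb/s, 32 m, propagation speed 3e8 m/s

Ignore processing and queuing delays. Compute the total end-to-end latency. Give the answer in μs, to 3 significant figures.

L = 48 × 8 = 384 bits.
Transmission delays (L/R per hop): 14.1176, 1.6, 2.74286, 0.302362, 5.33333 μs; sum = 24.0962 μs.
Propagation delays (d/s per hop): 0.0786667, 1.58696, 0.0376667, 33000, 0.106667 μs; sum = 33001.8 μs.
End-to-end = 33000 μs.

33000 μs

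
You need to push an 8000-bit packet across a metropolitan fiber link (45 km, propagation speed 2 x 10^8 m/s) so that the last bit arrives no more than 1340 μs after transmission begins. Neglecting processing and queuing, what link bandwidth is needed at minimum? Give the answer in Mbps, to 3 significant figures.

Propagation delay = 45000 / 200000000 = 225 μs.
Transmission budget = 1340 − 225 = 1115 μs.
R ≥ L / t_tx = 8000 bits / 0.001115 s = 7.17 Mbps.

7.17 Mbps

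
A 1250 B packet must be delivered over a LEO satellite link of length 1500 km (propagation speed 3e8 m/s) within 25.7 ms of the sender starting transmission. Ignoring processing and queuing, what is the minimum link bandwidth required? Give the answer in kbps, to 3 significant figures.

483 kbps

L = 10000 bits.
Propagation delay = 1500000 / 300000000 = 5 ms.
Transmission budget = 25.7 − 5 = 20.7 ms.
R ≥ L / t_tx = 10000 bits / 0.0207 s = 483 kbps.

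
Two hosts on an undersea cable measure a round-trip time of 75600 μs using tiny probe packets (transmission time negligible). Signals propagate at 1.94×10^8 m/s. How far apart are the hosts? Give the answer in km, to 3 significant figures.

One-way propagation = RTT/2 = 37800 μs.
d = s × t = 194000000 × 0.0378 = 7330 km.

7330 km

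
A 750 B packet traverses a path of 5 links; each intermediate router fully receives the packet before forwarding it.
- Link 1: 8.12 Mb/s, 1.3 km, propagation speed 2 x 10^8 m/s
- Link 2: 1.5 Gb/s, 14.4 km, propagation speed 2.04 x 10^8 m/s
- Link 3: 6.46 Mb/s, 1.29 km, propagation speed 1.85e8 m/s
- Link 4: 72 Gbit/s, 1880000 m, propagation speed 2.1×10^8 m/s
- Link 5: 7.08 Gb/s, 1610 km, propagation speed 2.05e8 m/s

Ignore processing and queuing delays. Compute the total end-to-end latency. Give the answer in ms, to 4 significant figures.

18.56 ms

L = 750 × 8 = 6000 bits.
Transmission delays (L/R per hop): 0.738916, 0.004, 0.928793, 8.33333e-05, 0.000847458 ms; sum = 1.67264 ms.
Propagation delays (d/s per hop): 0.0065, 0.0705882, 0.00697297, 8.95238, 7.85366 ms; sum = 16.8901 ms.
End-to-end = 18.56 ms.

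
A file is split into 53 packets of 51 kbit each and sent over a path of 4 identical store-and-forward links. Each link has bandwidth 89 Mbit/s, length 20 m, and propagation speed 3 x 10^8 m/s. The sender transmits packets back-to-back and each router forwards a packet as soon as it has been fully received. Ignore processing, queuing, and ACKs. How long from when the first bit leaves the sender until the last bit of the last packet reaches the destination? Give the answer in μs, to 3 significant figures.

32100 μs

Per-hop transmission t_tx = L/R = 51000/89000000 = 573.034 μs.
Per-hop propagation t_prop = 20/300000000 = 0.0666667 μs.
Pipeline fill: first packet needs 4·t_tx to clear all hops; remaining 52 packets each add one t_tx.
Total = (4+53-1)·t_tx + 4·t_prop = 56·573.034 + 4·0.0666667 = 32100 μs.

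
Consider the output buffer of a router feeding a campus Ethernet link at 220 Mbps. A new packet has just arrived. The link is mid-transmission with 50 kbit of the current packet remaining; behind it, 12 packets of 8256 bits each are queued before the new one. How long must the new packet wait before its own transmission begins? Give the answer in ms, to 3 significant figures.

0.678 ms

Each queued packet: L/R = 8256/220000000 = 0.0375273 ms.
12 queued → 0.450327 ms.
Plus remaining 50000 bits of current packet: 0.227273 ms.
Queuing delay = 0.678 ms.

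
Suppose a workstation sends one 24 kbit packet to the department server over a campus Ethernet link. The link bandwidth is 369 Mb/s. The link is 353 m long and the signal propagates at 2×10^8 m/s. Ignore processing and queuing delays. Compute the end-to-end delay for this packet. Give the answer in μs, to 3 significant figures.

66.8 μs

L = 24000 bits.
Transmission delay = L/R = 24000 / 369000000 = 65.0407 μs.
Propagation delay = d/s = 353 m / 200000000 m/s = 1.765 μs.
Total = 66.8 μs.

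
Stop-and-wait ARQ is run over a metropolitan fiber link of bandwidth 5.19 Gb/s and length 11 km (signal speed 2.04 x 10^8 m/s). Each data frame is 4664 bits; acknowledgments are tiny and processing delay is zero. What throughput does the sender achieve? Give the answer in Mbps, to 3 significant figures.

42.9 Mbps

t_tx = L/R = 4664/5190000000 = 8.98651e-07 s.
t_prop = 11000/204000000 = 5.39216e-05 s; RTT = 0.000107843 s.
Cycle = t_tx + RTT = 0.000108742 s.
Throughput = L / cycle = 4664 / 0.000108742 = 42.9 Mbps.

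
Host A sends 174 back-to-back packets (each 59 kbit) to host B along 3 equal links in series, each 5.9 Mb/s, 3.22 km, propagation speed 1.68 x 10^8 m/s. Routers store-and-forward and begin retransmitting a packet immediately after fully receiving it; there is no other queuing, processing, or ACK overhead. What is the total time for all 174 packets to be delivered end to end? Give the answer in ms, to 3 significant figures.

Per-hop transmission t_tx = L/R = 59000/5900000 = 10 ms.
Per-hop propagation t_prop = 3220/168000000 = 0.0191667 ms.
Pipeline fill: first packet needs 3·t_tx to clear all hops; remaining 173 packets each add one t_tx.
Total = (3+174-1)·t_tx + 3·t_prop = 176·10 + 3·0.0191667 = 1760 ms.

1760 ms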